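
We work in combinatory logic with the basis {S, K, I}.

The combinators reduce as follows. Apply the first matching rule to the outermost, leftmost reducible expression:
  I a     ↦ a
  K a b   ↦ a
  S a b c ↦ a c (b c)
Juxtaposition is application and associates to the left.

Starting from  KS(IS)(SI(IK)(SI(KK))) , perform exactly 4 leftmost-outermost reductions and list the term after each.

Answer: after 4 steps: S(I(IK(SI(KK)))(KK(IK(SI(KK)))))

Derivation:
  start: KS(IS)(SI(IK)(SI(KK)))
  step 1: S(SI(IK)(SI(KK)))
  step 2: S(I(SI(KK))(IK(SI(KK))))
  step 3: S(SI(KK)(IK(SI(KK))))
  step 4: S(I(IK(SI(KK)))(KK(IK(SI(KK)))))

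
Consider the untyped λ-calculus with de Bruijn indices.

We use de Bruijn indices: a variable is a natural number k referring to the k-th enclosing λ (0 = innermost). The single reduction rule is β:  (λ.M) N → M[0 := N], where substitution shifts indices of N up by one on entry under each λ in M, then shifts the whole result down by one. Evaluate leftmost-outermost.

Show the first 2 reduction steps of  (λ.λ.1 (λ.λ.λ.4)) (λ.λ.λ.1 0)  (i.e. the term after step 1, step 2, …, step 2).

  start: (λ.λ.1 (λ.λ.λ.4)) (λ.λ.λ.1 0)
  →1  λ.(λ.λ.λ.1 0) (λ.λ.λ.λ.λ.λ.1 0)
  →2  λ.λ.λ.1 0

Answer: after 2 steps: λ.λ.λ.1 0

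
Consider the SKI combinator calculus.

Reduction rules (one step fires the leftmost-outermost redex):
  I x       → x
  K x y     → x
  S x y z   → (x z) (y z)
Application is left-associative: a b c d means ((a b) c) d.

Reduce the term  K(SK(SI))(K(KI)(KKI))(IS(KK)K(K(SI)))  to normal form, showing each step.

Answer: normal form = K(K(K(SI)))  (in 6 steps)

Derivation:
  start: K(SK(SI))(K(KI)(KKI))(IS(KK)K(K(SI)))
  step 1: SK(SI)(IS(KK)K(K(SI)))
  step 2: K(IS(KK)K(K(SI)))(SI(IS(KK)K(K(SI))))
  step 3: IS(KK)K(K(SI))
  step 4: S(KK)K(K(SI))
  step 5: KK(K(SI))(K(K(SI)))
  step 6: K(K(K(SI)))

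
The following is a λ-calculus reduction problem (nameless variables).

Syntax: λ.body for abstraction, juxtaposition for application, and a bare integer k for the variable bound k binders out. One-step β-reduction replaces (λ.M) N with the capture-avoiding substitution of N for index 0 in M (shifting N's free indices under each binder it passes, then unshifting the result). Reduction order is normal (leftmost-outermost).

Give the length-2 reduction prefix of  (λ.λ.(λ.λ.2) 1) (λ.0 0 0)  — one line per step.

  start: (λ.λ.(λ.λ.2) 1) (λ.0 0 0)
  →1  λ.(λ.λ.2) (λ.0 0 0)
  →2  λ.λ.1

Answer: after 2 steps: λ.λ.1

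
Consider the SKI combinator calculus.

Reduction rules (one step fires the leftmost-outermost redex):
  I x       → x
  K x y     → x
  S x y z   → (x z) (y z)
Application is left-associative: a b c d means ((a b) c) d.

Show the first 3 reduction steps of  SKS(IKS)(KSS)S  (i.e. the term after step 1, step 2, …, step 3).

Answer: after 3 steps: KS(KSS)S

Derivation:
  start: SKS(IKS)(KSS)S
  step 1: K(IKS)(S(IKS))(KSS)S
  step 2: IKS(KSS)S
  step 3: KS(KSS)S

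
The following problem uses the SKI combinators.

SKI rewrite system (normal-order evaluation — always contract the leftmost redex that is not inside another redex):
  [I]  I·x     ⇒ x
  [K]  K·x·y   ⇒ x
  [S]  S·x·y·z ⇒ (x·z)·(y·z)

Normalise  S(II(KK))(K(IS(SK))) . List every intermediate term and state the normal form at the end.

Answer: normal form = S(KK)(K(S(SK)))  (in 3 steps)

Reduction:
  start: S(II(KK))(K(IS(SK)))
  →1  S(I(KK))(K(IS(SK)))
  →2  S(KK)(K(IS(SK)))
  →3  S(KK)(K(S(SK)))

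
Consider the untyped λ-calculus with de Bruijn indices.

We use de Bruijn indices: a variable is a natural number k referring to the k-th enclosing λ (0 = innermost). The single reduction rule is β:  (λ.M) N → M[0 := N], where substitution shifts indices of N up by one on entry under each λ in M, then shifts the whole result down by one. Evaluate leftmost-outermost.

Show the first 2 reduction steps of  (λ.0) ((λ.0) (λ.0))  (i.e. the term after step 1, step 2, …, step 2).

Answer: after 2 steps: λ.0

Derivation:
  start: (λ.0) ((λ.0) (λ.0))
  [1] (λ.0) (λ.0)
  [2] λ.0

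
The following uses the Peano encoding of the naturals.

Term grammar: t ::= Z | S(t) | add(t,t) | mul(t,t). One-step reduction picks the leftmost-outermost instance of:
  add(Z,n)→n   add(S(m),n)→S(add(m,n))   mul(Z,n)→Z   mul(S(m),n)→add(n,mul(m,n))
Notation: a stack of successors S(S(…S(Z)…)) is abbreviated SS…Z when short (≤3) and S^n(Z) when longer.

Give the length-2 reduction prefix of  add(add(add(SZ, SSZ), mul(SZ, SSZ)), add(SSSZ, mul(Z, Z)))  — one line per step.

  start: add(add(add(SZ, SSZ), mul(SZ, SSZ)), add(SSSZ, mul(Z, Z)))
  step 1: add(add(S(add(Z, SSZ)), mul(SZ, SSZ)), add(SSSZ, mul(Z, Z)))
  step 2: add(S(add(add(Z, SSZ), mul(SZ, SSZ))), add(SSSZ, mul(Z, Z)))

Answer: after 2 steps: add(S(add(add(Z, SSZ), mul(SZ, SSZ))), add(SSSZ, mul(Z, Z)))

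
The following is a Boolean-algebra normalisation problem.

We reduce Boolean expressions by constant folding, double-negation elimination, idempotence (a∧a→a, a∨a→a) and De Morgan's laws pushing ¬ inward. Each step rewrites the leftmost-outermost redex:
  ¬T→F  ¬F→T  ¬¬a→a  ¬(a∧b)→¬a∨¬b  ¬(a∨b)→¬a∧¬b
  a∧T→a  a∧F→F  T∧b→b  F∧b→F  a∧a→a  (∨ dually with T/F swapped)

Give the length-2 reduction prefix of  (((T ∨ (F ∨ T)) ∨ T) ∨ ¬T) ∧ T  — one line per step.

  start: (((T ∨ (F ∨ T)) ∨ T) ∨ ¬T) ∧ T
  step 1: ((T ∨ (F ∨ T)) ∨ T) ∨ ¬T
  step 2: T ∨ ¬T

Answer: after 2 steps: T ∨ ¬T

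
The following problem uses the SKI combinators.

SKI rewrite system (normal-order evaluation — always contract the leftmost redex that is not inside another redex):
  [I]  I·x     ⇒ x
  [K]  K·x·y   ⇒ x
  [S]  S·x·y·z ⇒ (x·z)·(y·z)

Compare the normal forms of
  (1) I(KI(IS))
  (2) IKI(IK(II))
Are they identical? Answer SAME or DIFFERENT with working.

Term A:
  start: I(KI(IS))
  →1  KI(IS)
  →2  I

Term B:
  start: IKI(IK(II))
  →1  KI(IK(II))
  →2  I

Answer: SAME — A ⇓ I, B ⇓ I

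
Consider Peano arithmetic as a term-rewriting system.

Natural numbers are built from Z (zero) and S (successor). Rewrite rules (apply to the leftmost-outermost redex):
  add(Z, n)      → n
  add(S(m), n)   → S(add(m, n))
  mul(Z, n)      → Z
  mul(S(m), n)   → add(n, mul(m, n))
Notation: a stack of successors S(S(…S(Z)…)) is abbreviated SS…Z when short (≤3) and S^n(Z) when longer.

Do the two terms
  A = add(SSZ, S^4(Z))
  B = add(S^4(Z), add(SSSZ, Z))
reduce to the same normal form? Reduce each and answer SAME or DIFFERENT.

Term A:
  start: add(SSZ, S^4(Z))
  →1  S(add(SZ, S^4(Z)))
  →2  S(S(add(Z, S^4(Z))))
  →3  S^6(Z)

Term B:
  start: add(S^4(Z), add(SSSZ, Z))
  →1  S(add(SSSZ, add(SSSZ, Z)))
  →2  S(S(add(SSZ, add(SSSZ, Z))))
  →3  S(S(S(add(SZ, add(SSSZ, Z)))))
  →4  S(S(S(S(add(Z, add(SSSZ, Z))))))
  →5  S(S(S(S(add(SSSZ, Z)))))
  →6  S(S(S(S(S(add(SSZ, Z))))))
  →7  S(S(S(S(S(S(add(SZ, Z)))))))
  →8  S(S(S(S(S(S(S(add(Z, Z))))))))
  →9  S^7(Z)

Answer: DIFFERENT — A ⇓ S^6(Z), B ⇓ S^7(Z)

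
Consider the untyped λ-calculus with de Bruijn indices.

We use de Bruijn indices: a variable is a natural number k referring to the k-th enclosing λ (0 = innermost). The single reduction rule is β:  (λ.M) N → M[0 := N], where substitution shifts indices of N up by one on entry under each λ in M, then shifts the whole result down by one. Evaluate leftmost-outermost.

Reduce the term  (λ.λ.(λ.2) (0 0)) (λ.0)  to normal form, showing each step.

  start: (λ.λ.(λ.2) (0 0)) (λ.0)
  →1  λ.(λ.λ.0) (0 0)
  →2  λ.λ.0

Answer: normal form = λ.λ.0  (in 2 steps)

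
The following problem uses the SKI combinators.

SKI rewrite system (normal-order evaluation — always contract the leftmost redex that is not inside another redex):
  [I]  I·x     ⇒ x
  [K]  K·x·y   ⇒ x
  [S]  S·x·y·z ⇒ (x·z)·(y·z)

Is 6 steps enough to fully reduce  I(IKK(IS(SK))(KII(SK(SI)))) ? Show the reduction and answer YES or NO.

  start: I(IKK(IS(SK))(KII(SK(SI))))
  [1] IKK(IS(SK))(KII(SK(SI)))
  [2] KK(IS(SK))(KII(SK(SI)))
  [3] K(KII(SK(SI)))
  [4] K(I(SK(SI)))
  [5] K(SK(SI))

Answer: YES — reaches normal form K(SK(SI)) in 5 ≤ 6 steps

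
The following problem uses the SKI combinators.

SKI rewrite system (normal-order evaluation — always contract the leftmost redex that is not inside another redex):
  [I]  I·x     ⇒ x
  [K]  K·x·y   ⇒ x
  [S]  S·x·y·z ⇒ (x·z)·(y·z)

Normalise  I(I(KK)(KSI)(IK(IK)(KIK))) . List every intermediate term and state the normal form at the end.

  start: I(I(KK)(KSI)(IK(IK)(KIK)))
  →1  I(KK)(KSI)(IK(IK)(KIK))
  →2  KK(KSI)(IK(IK)(KIK))
  →3  K(IK(IK)(KIK))
  →4  K(K(IK)(KIK))
  →5  K(IK)
  →6  KK

Answer: normal form = KK  (in 6 steps)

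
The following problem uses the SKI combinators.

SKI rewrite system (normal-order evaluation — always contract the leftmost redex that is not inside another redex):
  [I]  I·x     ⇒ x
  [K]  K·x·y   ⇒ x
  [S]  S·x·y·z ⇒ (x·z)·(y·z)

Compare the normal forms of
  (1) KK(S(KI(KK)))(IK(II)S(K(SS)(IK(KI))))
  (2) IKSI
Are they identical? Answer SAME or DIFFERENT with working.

Answer: DIFFERENT — A ⇓ K(SS), B ⇓ S

Reduction:
Term A:
  start: KK(S(KI(KK)))(IK(II)S(K(SS)(IK(KI))))
  →1  K(IK(II)S(K(SS)(IK(KI))))
  →2  K(K(II)S(K(SS)(IK(KI))))
  →3  K(II(K(SS)(IK(KI))))
  →4  K(I(K(SS)(IK(KI))))
  →5  K(K(SS)(IK(KI)))
  →6  K(SS)

Term B:
  start: IKSI
  →1  KSI
  →2  S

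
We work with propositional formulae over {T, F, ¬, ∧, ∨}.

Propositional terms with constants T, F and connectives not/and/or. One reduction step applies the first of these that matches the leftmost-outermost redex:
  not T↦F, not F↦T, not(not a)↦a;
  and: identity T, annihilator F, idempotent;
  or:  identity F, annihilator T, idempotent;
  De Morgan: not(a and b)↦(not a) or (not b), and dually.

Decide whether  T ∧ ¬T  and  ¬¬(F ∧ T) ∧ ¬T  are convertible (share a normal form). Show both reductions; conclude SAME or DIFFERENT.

Term A:
  start: T ∧ ¬T
  step 1: ¬T
  step 2: F

Term B:
  start: ¬¬(F ∧ T) ∧ ¬T
  step 1: (F ∧ T) ∧ ¬T
  step 2: F ∧ ¬T
  step 3: F

Answer: SAME — A ⇓ F, B ⇓ F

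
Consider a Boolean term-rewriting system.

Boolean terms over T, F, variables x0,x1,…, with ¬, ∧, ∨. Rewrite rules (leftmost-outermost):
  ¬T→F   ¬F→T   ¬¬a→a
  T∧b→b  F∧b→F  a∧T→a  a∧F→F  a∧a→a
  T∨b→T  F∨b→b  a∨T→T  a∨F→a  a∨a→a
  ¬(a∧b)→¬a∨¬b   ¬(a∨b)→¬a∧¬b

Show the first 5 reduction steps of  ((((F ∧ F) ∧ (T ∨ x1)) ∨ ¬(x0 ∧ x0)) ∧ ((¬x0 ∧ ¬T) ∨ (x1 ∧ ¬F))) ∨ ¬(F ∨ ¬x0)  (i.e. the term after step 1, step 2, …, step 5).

Answer: after 5 steps: (¬x0 ∧ ((¬x0 ∧ ¬T) ∨ (x1 ∧ ¬F))) ∨ ¬(F ∨ ¬x0)

Reduction:
  start: ((((F ∧ F) ∧ (T ∨ x1)) ∨ ¬(x0 ∧ x0)) ∧ ((¬x0 ∧ ¬T) ∨ (x1 ∧ ¬F))) ∨ ¬(F ∨ ¬x0)
  [1] (((F ∧ (T ∨ x1)) ∨ ¬(x0 ∧ x0)) ∧ ((¬x0 ∧ ¬T) ∨ (x1 ∧ ¬F))) ∨ ¬(F ∨ ¬x0)
  [2] ((F ∨ ¬(x0 ∧ x0)) ∧ ((¬x0 ∧ ¬T) ∨ (x1 ∧ ¬F))) ∨ ¬(F ∨ ¬x0)
  [3] (¬(x0 ∧ x0) ∧ ((¬x0 ∧ ¬T) ∨ (x1 ∧ ¬F))) ∨ ¬(F ∨ ¬x0)
  [4] ((¬x0 ∨ ¬x0) ∧ ((¬x0 ∧ ¬T) ∨ (x1 ∧ ¬F))) ∨ ¬(F ∨ ¬x0)
  [5] (¬x0 ∧ ((¬x0 ∧ ¬T) ∨ (x1 ∧ ¬F))) ∨ ¬(F ∨ ¬x0)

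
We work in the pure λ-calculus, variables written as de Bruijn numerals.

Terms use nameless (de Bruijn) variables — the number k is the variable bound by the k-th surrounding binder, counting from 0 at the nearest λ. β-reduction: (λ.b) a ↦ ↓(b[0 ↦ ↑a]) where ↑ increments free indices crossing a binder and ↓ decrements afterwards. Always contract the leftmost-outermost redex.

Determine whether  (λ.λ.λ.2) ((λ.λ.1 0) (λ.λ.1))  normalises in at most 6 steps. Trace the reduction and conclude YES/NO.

  start: (λ.λ.λ.2) ((λ.λ.1 0) (λ.λ.1))
  step 1: λ.λ.(λ.λ.1 0) (λ.λ.1)
  step 2: λ.λ.λ.(λ.λ.1) 0
  step 3: λ.λ.λ.λ.1

Answer: YES — reaches normal form λ.λ.λ.λ.1 in 3 ≤ 6 steps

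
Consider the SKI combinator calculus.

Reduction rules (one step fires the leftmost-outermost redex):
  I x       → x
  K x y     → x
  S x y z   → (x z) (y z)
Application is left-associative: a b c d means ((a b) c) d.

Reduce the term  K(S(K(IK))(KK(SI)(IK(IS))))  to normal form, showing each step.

  start: K(S(K(IK))(KK(SI)(IK(IS))))
  step 1: K(S(KK)(KK(SI)(IK(IS))))
  step 2: K(S(KK)(K(IK(IS))))
  step 3: K(S(KK)(K(K(IS))))
  step 4: K(S(KK)(K(KS)))

Answer: normal form = K(S(KK)(K(KS)))  (in 4 steps)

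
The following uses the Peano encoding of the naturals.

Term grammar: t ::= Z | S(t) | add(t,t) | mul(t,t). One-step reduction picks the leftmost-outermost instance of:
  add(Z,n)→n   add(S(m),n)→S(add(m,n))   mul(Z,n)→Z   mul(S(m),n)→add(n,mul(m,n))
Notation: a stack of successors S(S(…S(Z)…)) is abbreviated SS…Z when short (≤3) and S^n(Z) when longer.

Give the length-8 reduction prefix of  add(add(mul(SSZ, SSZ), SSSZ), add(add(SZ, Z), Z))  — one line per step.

  start: add(add(mul(SSZ, SSZ), SSSZ), add(add(SZ, Z), Z))
  [1] add(add(add(SSZ, mul(SZ, SSZ)), SSSZ), add(add(SZ, Z), Z))
  [2] add(add(S(add(SZ, mul(SZ, SSZ))), SSSZ), add(add(SZ, Z), Z))
  [3] add(S(add(add(SZ, mul(SZ, SSZ)), SSSZ)), add(add(SZ, Z), Z))
  [4] S(add(add(add(SZ, mul(SZ, SSZ)), SSSZ), add(add(SZ, Z), Z)))
  [5] S(add(add(S(add(Z, mul(SZ, SSZ))), SSSZ), add(add(SZ, Z), Z)))
  [6] S(add(S(add(add(Z, mul(SZ, SSZ)), SSSZ)), add(add(SZ, Z), Z)))
  [7] S(S(add(add(add(Z, mul(SZ, SSZ)), SSSZ), add(add(SZ, Z), Z))))
  [8] S(S(add(add(mul(SZ, SSZ), SSSZ), add(add(SZ, Z), Z))))

Answer: after 8 steps: S(S(add(add(mul(SZ, SSZ), SSSZ), add(add(SZ, Z), Z))))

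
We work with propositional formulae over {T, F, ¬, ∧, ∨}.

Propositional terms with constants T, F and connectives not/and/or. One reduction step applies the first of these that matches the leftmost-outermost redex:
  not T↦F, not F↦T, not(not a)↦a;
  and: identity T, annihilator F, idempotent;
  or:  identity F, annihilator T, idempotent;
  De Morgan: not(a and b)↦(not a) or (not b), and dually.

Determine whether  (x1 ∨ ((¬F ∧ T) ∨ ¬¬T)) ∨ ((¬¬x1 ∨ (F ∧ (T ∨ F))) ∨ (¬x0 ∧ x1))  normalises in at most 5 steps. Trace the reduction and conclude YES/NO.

Answer: YES — reaches normal form T in 5 ≤ 5 steps

Working:
  start: (x1 ∨ ((¬F ∧ T) ∨ ¬¬T)) ∨ ((¬¬x1 ∨ (F ∧ (T ∨ F))) ∨ (¬x0 ∧ x1))
  →1  (x1 ∨ (¬F ∨ ¬¬T)) ∨ ((¬¬x1 ∨ (F ∧ (T ∨ F))) ∨ (¬x0 ∧ x1))
  →2  (x1 ∨ (T ∨ ¬¬T)) ∨ ((¬¬x1 ∨ (F ∧ (T ∨ F))) ∨ (¬x0 ∧ x1))
  →3  (x1 ∨ T) ∨ ((¬¬x1 ∨ (F ∧ (T ∨ F))) ∨ (¬x0 ∧ x1))
  →4  T ∨ ((¬¬x1 ∨ (F ∧ (T ∨ F))) ∨ (¬x0 ∧ x1))
  →5  T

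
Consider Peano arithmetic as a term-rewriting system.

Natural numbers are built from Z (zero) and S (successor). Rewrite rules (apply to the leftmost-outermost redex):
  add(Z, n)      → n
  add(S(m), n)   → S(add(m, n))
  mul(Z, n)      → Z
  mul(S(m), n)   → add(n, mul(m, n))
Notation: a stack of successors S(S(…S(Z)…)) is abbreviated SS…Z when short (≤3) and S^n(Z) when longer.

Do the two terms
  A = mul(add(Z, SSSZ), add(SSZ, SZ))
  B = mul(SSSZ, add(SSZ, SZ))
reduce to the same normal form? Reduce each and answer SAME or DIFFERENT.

Term A:
  start: mul(add(Z, SSSZ), add(SSZ, SZ))
  step 1: mul(SSSZ, add(SSZ, SZ))
  step 2: add(add(SSZ, SZ), mul(SSZ, add(SSZ, SZ)))
  step 3: add(S(add(SZ, SZ)), mul(SSZ, add(SSZ, SZ)))
  step 4: S(add(add(SZ, SZ), mul(SSZ, add(SSZ, SZ))))
  step 5: S(add(S(add(Z, SZ)), mul(SSZ, add(SSZ, SZ))))
  step 6: S(S(add(add(Z, SZ), mul(SSZ, add(SSZ, SZ)))))
  step 7: S(S(add(SZ, mul(SSZ, add(SSZ, SZ)))))
  step 8: S(S(S(add(Z, mul(SSZ, add(SSZ, SZ))))))
  step 9: S(S(S(mul(SSZ, add(SSZ, SZ)))))
  step 10: S(S(S(add(add(SSZ, SZ), mul(SZ, add(SSZ, SZ))))))
  step 11: S(S(S(add(S(add(SZ, SZ)), mul(SZ, add(SSZ, SZ))))))
  step 12: S(S(S(S(add(add(SZ, SZ), mul(SZ, add(SSZ, SZ)))))))
  step 13: S(S(S(S(add(S(add(Z, SZ)), mul(SZ, add(SSZ, SZ)))))))
  step 14: S(S(S(S(S(add(add(Z, SZ), mul(SZ, add(SSZ, SZ))))))))
  step 15: S(S(S(S(S(add(SZ, mul(SZ, add(SSZ, SZ))))))))
  step 16: S(S(S(S(S(S(add(Z, mul(SZ, add(SSZ, SZ)))))))))
  step 17: S(S(S(S(S(S(mul(SZ, add(SSZ, SZ))))))))
  step 18: S(S(S(S(S(S(add(add(SSZ, SZ), mul(Z, add(SSZ, SZ)))))))))
  step 19: S(S(S(S(S(S(add(S(add(SZ, SZ)), mul(Z, add(SSZ, SZ)))))))))
  step 20: S(S(S(S(S(S(S(add(add(SZ, SZ), mul(Z, add(SSZ, SZ))))))))))
  step 21: S(S(S(S(S(S(S(add(S(add(Z, SZ)), mul(Z, add(SSZ, SZ))))))))))
  step 22: S(S(S(S(S(S(S(S(add(add(Z, SZ), mul(Z, add(SSZ, SZ)))))))))))
  step 23: S(S(S(S(S(S(S(S(add(SZ, mul(Z, add(SSZ, SZ)))))))))))
  step 24: S(S(S(S(S(S(S(S(S(add(Z, mul(Z, add(SSZ, SZ))))))))))))
  step 25: S(S(S(S(S(S(S(S(S(mul(Z, add(SSZ, SZ)))))))))))
  step 26: S^9(Z)

Term B:
  start: mul(SSSZ, add(SSZ, SZ))
  step 1: add(add(SSZ, SZ), mul(SSZ, add(SSZ, SZ)))
  step 2: add(S(add(SZ, SZ)), mul(SSZ, add(SSZ, SZ)))
  step 3: S(add(add(SZ, SZ), mul(SSZ, add(SSZ, SZ))))
  step 4: S(add(S(add(Z, SZ)), mul(SSZ, add(SSZ, SZ))))
  step 5: S(S(add(add(Z, SZ), mul(SSZ, add(SSZ, SZ)))))
  step 6: S(S(add(SZ, mul(SSZ, add(SSZ, SZ)))))
  step 7: S(S(S(add(Z, mul(SSZ, add(SSZ, SZ))))))
  step 8: S(S(S(mul(SSZ, add(SSZ, SZ)))))
  step 9: S(S(S(add(add(SSZ, SZ), mul(SZ, add(SSZ, SZ))))))
  step 10: S(S(S(add(S(add(SZ, SZ)), mul(SZ, add(SSZ, SZ))))))
  step 11: S(S(S(S(add(add(SZ, SZ), mul(SZ, add(SSZ, SZ)))))))
  step 12: S(S(S(S(add(S(add(Z, SZ)), mul(SZ, add(SSZ, SZ)))))))
  step 13: S(S(S(S(S(add(add(Z, SZ), mul(SZ, add(SSZ, SZ))))))))
  step 14: S(S(S(S(S(add(SZ, mul(SZ, add(SSZ, SZ))))))))
  step 15: S(S(S(S(S(S(add(Z, mul(SZ, add(SSZ, SZ)))))))))
  step 16: S(S(S(S(S(S(mul(SZ, add(SSZ, SZ))))))))
  step 17: S(S(S(S(S(S(add(add(SSZ, SZ), mul(Z, add(SSZ, SZ)))))))))
  step 18: S(S(S(S(S(S(add(S(add(SZ, SZ)), mul(Z, add(SSZ, SZ)))))))))
  step 19: S(S(S(S(S(S(S(add(add(SZ, SZ), mul(Z, add(SSZ, SZ))))))))))
  step 20: S(S(S(S(S(S(S(add(S(add(Z, SZ)), mul(Z, add(SSZ, SZ))))))))))
  step 21: S(S(S(S(S(S(S(S(add(add(Z, SZ), mul(Z, add(SSZ, SZ)))))))))))
  step 22: S(S(S(S(S(S(S(S(add(SZ, mul(Z, add(SSZ, SZ)))))))))))
  step 23: S(S(S(S(S(S(S(S(S(add(Z, mul(Z, add(SSZ, SZ))))))))))))
  step 24: S(S(S(S(S(S(S(S(S(mul(Z, add(SSZ, SZ)))))))))))
  step 25: S^9(Z)

Answer: SAME — A ⇓ S^9(Z), B ⇓ S^9(Z)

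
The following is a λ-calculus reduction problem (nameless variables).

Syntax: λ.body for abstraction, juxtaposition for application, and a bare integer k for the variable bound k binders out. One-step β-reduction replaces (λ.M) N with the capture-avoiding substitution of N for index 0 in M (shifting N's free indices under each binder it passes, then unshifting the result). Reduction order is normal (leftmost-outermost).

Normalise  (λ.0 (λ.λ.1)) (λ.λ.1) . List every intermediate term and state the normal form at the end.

  start: (λ.0 (λ.λ.1)) (λ.λ.1)
  step 1: (λ.λ.1) (λ.λ.1)
  step 2: λ.λ.λ.1

Answer: normal form = λ.λ.λ.1  (in 2 steps)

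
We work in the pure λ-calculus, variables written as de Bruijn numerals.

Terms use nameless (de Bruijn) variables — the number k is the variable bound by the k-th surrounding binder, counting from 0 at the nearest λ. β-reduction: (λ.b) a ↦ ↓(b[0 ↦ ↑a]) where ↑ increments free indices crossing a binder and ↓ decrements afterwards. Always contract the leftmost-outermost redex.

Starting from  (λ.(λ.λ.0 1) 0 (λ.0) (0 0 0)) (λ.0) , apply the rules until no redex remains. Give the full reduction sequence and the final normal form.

Answer: normal form = λ.0  (in 7 steps)

Derivation:
  start: (λ.(λ.λ.0 1) 0 (λ.0) (0 0 0)) (λ.0)
  step 1: (λ.λ.0 1) (λ.0) (λ.0) ((λ.0) (λ.0) (λ.0))
  step 2: (λ.0 (λ.0)) (λ.0) ((λ.0) (λ.0) (λ.0))
  step 3: (λ.0) (λ.0) ((λ.0) (λ.0) (λ.0))
  step 4: (λ.0) ((λ.0) (λ.0) (λ.0))
  step 5: (λ.0) (λ.0) (λ.0)
  step 6: (λ.0) (λ.0)
  step 7: λ.0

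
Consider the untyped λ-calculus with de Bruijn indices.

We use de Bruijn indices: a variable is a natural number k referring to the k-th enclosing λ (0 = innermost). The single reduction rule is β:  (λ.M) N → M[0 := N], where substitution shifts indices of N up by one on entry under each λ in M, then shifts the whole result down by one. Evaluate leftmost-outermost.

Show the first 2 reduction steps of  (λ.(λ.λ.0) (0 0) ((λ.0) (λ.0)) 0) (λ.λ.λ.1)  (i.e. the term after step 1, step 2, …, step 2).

  start: (λ.(λ.λ.0) (0 0) ((λ.0) (λ.0)) 0) (λ.λ.λ.1)
  [1] (λ.λ.0) ((λ.λ.λ.1) (λ.λ.λ.1)) ((λ.0) (λ.0)) (λ.λ.λ.1)
  [2] (λ.0) ((λ.0) (λ.0)) (λ.λ.λ.1)

Answer: after 2 steps: (λ.0) ((λ.0) (λ.0)) (λ.λ.λ.1)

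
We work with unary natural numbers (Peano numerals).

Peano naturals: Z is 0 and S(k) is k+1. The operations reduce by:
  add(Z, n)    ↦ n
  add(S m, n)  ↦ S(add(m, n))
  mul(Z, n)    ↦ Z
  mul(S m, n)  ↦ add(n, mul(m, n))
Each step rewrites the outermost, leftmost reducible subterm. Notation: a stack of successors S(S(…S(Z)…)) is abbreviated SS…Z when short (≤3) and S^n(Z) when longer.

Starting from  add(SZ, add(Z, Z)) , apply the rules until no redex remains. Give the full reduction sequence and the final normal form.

  start: add(SZ, add(Z, Z))
  →1  S(add(Z, add(Z, Z)))
  →2  S(add(Z, Z))
  →3  SZ

Answer: normal form = SZ  (in 3 steps)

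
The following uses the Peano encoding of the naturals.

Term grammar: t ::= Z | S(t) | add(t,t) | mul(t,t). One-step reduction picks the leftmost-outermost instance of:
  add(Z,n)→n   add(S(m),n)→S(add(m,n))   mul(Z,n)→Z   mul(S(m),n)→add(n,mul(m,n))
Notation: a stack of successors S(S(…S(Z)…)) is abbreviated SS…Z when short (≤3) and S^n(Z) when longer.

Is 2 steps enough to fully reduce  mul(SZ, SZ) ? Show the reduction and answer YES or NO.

  start: mul(SZ, SZ)
  →1  add(SZ, mul(Z, SZ))
  →2  S(add(Z, mul(Z, SZ)))

Answer: NO — after 2 steps the term is S(add(Z, mul(Z, SZ))), not yet normal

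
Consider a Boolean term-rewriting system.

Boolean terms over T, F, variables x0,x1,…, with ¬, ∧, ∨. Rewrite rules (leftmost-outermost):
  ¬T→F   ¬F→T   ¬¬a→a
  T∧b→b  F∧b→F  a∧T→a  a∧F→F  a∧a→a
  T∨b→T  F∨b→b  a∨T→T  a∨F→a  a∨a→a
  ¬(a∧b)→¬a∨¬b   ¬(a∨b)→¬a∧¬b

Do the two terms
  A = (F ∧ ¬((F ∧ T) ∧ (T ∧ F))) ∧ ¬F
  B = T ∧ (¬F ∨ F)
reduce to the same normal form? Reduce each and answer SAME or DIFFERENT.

Term A:
  start: (F ∧ ¬((F ∧ T) ∧ (T ∧ F))) ∧ ¬F
  [1] F ∧ ¬F
  [2] F

Term B:
  start: T ∧ (¬F ∨ F)
  [1] ¬F ∨ F
  [2] ¬F
  [3] T

Answer: DIFFERENT — A ⇓ F, B ⇓ T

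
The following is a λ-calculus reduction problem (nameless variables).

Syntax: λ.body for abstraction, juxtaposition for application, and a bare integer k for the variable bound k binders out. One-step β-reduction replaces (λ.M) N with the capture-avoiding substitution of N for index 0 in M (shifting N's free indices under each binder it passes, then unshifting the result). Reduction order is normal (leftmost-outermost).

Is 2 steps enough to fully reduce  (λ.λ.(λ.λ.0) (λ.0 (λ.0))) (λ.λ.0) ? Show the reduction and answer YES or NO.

Answer: YES — reaches normal form λ.λ.0 in 2 ≤ 2 steps

Derivation:
  start: (λ.λ.(λ.λ.0) (λ.0 (λ.0))) (λ.λ.0)
  →1  λ.(λ.λ.0) (λ.0 (λ.0))
  →2  λ.λ.0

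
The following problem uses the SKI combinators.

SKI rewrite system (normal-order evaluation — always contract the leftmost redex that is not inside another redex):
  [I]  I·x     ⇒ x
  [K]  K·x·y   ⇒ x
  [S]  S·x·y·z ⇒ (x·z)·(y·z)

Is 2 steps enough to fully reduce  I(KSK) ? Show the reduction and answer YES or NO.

Answer: YES — reaches normal form S in 2 ≤ 2 steps

Derivation:
  start: I(KSK)
  →1  KSK
  →2  S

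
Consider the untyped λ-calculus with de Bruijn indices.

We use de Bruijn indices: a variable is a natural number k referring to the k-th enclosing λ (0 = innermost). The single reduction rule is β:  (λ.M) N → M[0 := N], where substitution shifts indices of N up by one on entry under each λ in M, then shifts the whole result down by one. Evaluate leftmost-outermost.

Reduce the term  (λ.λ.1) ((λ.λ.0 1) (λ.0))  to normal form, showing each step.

  start: (λ.λ.1) ((λ.λ.0 1) (λ.0))
  [1] λ.(λ.λ.0 1) (λ.0)
  [2] λ.λ.0 (λ.0)

Answer: normal form = λ.λ.0 (λ.0)  (in 2 steps)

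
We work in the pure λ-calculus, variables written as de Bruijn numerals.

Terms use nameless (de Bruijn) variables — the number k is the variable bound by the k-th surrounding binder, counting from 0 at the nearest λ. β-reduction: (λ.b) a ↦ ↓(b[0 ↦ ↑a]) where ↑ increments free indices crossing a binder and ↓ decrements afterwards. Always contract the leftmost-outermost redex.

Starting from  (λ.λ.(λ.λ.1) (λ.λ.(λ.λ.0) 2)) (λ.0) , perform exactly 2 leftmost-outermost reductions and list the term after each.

  start: (λ.λ.(λ.λ.1) (λ.λ.(λ.λ.0) 2)) (λ.0)
  step 1: λ.(λ.λ.1) (λ.λ.(λ.λ.0) 2)
  step 2: λ.λ.λ.λ.(λ.λ.0) 3

Answer: after 2 steps: λ.λ.λ.λ.(λ.λ.0) 3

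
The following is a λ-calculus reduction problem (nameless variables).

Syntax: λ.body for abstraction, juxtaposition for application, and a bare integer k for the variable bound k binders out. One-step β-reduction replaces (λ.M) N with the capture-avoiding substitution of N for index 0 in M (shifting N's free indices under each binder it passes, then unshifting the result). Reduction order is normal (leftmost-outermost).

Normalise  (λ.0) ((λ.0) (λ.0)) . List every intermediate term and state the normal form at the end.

Answer: normal form = λ.0  (in 2 steps)

Working:
  start: (λ.0) ((λ.0) (λ.0))
  [1] (λ.0) (λ.0)
  [2] λ.0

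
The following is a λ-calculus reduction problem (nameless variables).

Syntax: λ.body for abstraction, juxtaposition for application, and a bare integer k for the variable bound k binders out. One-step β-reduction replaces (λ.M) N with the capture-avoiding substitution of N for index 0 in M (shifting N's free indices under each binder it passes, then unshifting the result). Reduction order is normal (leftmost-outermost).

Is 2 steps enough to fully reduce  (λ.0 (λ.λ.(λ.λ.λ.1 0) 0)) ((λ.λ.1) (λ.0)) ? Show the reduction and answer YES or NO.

  start: (λ.0 (λ.λ.(λ.λ.λ.1 0) 0)) ((λ.λ.1) (λ.0))
  →1  (λ.λ.1) (λ.0) (λ.λ.(λ.λ.λ.1 0) 0)
  →2  (λ.λ.0) (λ.λ.(λ.λ.λ.1 0) 0)

Answer: NO — after 2 steps the term is (λ.λ.0) (λ.λ.(λ.λ.λ.1 0) 0), not yet normal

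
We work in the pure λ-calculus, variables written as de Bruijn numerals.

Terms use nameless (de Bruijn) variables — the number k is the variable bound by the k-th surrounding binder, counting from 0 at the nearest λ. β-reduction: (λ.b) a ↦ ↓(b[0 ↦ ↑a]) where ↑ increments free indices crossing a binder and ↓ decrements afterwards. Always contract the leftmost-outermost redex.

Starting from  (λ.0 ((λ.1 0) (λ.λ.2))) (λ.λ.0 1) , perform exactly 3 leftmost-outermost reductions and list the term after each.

  start: (λ.0 ((λ.1 0) (λ.λ.2))) (λ.λ.0 1)
  [1] (λ.λ.0 1) ((λ.(λ.λ.0 1) 0) (λ.λ.λ.λ.0 1))
  [2] λ.0 ((λ.(λ.λ.0 1) 0) (λ.λ.λ.λ.0 1))
  [3] λ.0 ((λ.λ.0 1) (λ.λ.λ.λ.0 1))

Answer: after 3 steps: λ.0 ((λ.λ.0 1) (λ.λ.λ.λ.0 1))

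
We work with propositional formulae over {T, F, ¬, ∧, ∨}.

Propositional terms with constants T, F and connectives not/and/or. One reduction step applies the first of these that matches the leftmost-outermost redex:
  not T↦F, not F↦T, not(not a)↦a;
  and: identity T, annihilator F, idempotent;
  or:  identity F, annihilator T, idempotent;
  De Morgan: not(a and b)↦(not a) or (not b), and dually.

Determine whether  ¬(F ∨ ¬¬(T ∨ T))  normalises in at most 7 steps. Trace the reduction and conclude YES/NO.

  start: ¬(F ∨ ¬¬(T ∨ T))
  step 1: ¬F ∧ ¬¬¬(T ∨ T)
  step 2: T ∧ ¬¬¬(T ∨ T)
  step 3: ¬¬¬(T ∨ T)
  step 4: ¬(T ∨ T)
  step 5: ¬T ∧ ¬T
  step 6: ¬T
  step 7: F

Answer: YES — reaches normal form F in 7 ≤ 7 steps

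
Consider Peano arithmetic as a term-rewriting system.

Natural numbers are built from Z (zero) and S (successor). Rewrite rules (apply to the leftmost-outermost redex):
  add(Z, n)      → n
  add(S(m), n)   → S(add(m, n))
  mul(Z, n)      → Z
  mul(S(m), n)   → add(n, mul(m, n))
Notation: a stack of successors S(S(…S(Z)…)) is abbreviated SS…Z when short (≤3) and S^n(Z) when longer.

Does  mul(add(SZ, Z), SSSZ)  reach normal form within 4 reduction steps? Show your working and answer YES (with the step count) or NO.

  start: mul(add(SZ, Z), SSSZ)
  →1  mul(S(add(Z, Z)), SSSZ)
  →2  add(SSSZ, mul(add(Z, Z), SSSZ))
  →3  S(add(SSZ, mul(add(Z, Z), SSSZ)))
  →4  S(S(add(SZ, mul(add(Z, Z), SSSZ))))

Answer: NO — after 4 steps the term is S(S(add(SZ, mul(add(Z, Z), SSSZ)))), not yet normal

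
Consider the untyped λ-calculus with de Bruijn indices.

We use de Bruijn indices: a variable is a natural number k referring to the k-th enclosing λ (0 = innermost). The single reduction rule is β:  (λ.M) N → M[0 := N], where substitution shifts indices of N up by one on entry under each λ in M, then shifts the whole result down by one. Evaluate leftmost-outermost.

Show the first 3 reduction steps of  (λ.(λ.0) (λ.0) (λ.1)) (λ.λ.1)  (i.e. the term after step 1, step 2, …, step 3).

  start: (λ.(λ.0) (λ.0) (λ.1)) (λ.λ.1)
  step 1: (λ.0) (λ.0) (λ.λ.λ.1)
  step 2: (λ.0) (λ.λ.λ.1)
  step 3: λ.λ.λ.1

Answer: after 3 steps: λ.λ.λ.1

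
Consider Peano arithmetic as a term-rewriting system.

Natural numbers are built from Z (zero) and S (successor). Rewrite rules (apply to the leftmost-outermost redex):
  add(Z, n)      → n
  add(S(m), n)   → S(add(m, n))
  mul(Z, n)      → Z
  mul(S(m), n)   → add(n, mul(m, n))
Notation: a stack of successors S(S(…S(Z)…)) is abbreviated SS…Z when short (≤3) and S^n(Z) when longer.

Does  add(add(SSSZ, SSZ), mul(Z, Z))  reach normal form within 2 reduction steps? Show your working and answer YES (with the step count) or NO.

Answer: NO — after 2 steps the term is S(add(add(SSZ, SSZ), mul(Z, Z))), not yet normal

Derivation:
  start: add(add(SSSZ, SSZ), mul(Z, Z))
  [1] add(S(add(SSZ, SSZ)), mul(Z, Z))
  [2] S(add(add(SSZ, SSZ), mul(Z, Z)))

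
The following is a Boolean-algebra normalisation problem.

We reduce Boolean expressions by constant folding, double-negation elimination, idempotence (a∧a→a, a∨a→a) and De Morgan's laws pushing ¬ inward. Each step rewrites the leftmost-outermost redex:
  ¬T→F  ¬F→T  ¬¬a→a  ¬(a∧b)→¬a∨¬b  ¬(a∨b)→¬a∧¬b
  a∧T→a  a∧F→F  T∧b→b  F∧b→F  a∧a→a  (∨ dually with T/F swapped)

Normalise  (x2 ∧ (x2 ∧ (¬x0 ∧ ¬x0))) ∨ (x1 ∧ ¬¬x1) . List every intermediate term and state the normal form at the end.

  start: (x2 ∧ (x2 ∧ (¬x0 ∧ ¬x0))) ∨ (x1 ∧ ¬¬x1)
  →1  (x2 ∧ (x2 ∧ ¬x0)) ∨ (x1 ∧ ¬¬x1)
  →2  (x2 ∧ (x2 ∧ ¬x0)) ∨ (x1 ∧ x1)
  →3  (x2 ∧ (x2 ∧ ¬x0)) ∨ x1

Answer: normal form = (x2 ∧ (x2 ∧ ¬x0)) ∨ x1  (in 3 steps)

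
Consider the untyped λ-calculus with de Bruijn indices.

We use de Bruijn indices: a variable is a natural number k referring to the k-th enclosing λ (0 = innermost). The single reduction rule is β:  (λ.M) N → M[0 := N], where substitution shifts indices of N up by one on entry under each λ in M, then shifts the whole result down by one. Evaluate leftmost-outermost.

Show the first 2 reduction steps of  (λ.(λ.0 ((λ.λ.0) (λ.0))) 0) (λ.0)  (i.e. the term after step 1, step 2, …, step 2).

  start: (λ.(λ.0 ((λ.λ.0) (λ.0))) 0) (λ.0)
  [1] (λ.0 ((λ.λ.0) (λ.0))) (λ.0)
  [2] (λ.0) ((λ.λ.0) (λ.0))

Answer: after 2 steps: (λ.0) ((λ.λ.0) (λ.0))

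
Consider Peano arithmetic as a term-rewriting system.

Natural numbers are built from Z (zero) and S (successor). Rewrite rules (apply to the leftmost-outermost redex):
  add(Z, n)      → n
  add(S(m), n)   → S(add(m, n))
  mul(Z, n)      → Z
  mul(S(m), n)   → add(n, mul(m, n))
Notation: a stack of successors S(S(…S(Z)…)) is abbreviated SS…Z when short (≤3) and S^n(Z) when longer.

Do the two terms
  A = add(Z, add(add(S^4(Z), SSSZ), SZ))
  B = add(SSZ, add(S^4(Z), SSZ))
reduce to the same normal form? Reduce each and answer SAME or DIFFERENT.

Answer: SAME — A ⇓ S^8(Z), B ⇓ S^8(Z)

Reduction:
Term A:
  start: add(Z, add(add(S^4(Z), SSSZ), SZ))
  step 1: add(add(S^4(Z), SSSZ), SZ)
  step 2: add(S(add(SSSZ, SSSZ)), SZ)
  step 3: S(add(add(SSSZ, SSSZ), SZ))
  step 4: S(add(S(add(SSZ, SSSZ)), SZ))
  step 5: S(S(add(add(SSZ, SSSZ), SZ)))
  step 6: S(S(add(S(add(SZ, SSSZ)), SZ)))
  step 7: S(S(S(add(add(SZ, SSSZ), SZ))))
  step 8: S(S(S(add(S(add(Z, SSSZ)), SZ))))
  step 9: S(S(S(S(add(add(Z, SSSZ), SZ)))))
  step 10: S(S(S(S(add(SSSZ, SZ)))))
  step 11: S(S(S(S(S(add(SSZ, SZ))))))
  step 12: S(S(S(S(S(S(add(SZ, SZ)))))))
  step 13: S(S(S(S(S(S(S(add(Z, SZ))))))))
  step 14: S^8(Z)

Term B:
  start: add(SSZ, add(S^4(Z), SSZ))
  step 1: S(add(SZ, add(S^4(Z), SSZ)))
  step 2: S(S(add(Z, add(S^4(Z), SSZ))))
  step 3: S(S(add(S^4(Z), SSZ)))
  step 4: S(S(S(add(SSSZ, SSZ))))
  step 5: S(S(S(S(add(SSZ, SSZ)))))
  step 6: S(S(S(S(S(add(SZ, SSZ))))))
  step 7: S(S(S(S(S(S(add(Z, SSZ)))))))
  step 8: S^8(Z)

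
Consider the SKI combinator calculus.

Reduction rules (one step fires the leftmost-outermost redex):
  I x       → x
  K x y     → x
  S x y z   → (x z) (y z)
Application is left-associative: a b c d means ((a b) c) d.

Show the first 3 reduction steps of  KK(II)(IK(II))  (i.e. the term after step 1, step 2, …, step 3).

Answer: after 3 steps: K(KI)

Derivation:
  start: KK(II)(IK(II))
  [1] K(IK(II))
  [2] K(K(II))
  [3] K(KI)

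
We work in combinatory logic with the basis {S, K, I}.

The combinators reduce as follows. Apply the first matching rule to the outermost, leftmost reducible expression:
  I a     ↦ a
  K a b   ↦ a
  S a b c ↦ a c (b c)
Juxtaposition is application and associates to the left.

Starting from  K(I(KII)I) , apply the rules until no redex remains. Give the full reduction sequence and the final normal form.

  start: K(I(KII)I)
  step 1: K(KIII)
  step 2: K(II)
  step 3: KI

Answer: normal form = KI  (in 3 steps)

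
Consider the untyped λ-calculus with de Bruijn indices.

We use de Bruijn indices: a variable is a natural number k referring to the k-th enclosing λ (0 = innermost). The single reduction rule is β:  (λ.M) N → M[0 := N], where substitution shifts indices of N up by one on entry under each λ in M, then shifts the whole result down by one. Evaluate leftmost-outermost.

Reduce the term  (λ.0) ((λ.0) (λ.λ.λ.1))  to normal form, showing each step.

  start: (λ.0) ((λ.0) (λ.λ.λ.1))
  step 1: (λ.0) (λ.λ.λ.1)
  step 2: λ.λ.λ.1

Answer: normal form = λ.λ.λ.1  (in 2 steps)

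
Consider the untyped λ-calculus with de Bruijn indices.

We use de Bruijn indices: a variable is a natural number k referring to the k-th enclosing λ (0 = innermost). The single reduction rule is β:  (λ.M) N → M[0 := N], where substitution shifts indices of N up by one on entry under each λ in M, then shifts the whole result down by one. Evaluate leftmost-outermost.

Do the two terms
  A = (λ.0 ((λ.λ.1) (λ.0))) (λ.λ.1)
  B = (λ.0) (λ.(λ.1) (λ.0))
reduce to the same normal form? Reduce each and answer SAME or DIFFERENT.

Answer: DIFFERENT — A ⇓ λ.λ.λ.0, B ⇓ λ.0

Derivation:
Term A:
  start: (λ.0 ((λ.λ.1) (λ.0))) (λ.λ.1)
  →1  (λ.λ.1) ((λ.λ.1) (λ.0))
  →2  λ.(λ.λ.1) (λ.0)
  →3  λ.λ.λ.0

Term B:
  start: (λ.0) (λ.(λ.1) (λ.0))
  →1  λ.(λ.1) (λ.0)
  →2  λ.0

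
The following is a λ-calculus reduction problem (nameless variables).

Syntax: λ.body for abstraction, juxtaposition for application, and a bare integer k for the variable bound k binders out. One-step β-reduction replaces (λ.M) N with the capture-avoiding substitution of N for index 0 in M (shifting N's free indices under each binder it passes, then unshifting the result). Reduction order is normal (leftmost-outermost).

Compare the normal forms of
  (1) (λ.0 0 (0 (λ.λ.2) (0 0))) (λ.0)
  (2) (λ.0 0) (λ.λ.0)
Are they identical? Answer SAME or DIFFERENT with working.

Term A:
  start: (λ.0 0 (0 (λ.λ.2) (0 0))) (λ.0)
  [1] (λ.0) (λ.0) ((λ.0) (λ.λ.λ.0) ((λ.0) (λ.0)))
  [2] (λ.0) ((λ.0) (λ.λ.λ.0) ((λ.0) (λ.0)))
  [3] (λ.0) (λ.λ.λ.0) ((λ.0) (λ.0))
  [4] (λ.λ.λ.0) ((λ.0) (λ.0))
  [5] λ.λ.0

Term B:
  start: (λ.0 0) (λ.λ.0)
  [1] (λ.λ.0) (λ.λ.0)
  [2] λ.0

Answer: DIFFERENT — A ⇓ λ.λ.0, B ⇓ λ.0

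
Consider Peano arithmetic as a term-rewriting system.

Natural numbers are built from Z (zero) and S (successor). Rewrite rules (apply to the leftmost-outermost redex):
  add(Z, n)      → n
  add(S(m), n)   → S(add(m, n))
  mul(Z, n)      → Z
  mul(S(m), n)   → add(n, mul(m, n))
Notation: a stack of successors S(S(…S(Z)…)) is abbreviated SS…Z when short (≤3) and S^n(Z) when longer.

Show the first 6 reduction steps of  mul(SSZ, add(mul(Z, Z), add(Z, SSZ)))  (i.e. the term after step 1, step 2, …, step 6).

Answer: after 6 steps: S(S(add(Z, mul(SZ, add(mul(Z, Z), add(Z, SSZ))))))

Working:
  start: mul(SSZ, add(mul(Z, Z), add(Z, SSZ)))
  [1] add(add(mul(Z, Z), add(Z, SSZ)), mul(SZ, add(mul(Z, Z), add(Z, SSZ))))
  [2] add(add(Z, add(Z, SSZ)), mul(SZ, add(mul(Z, Z), add(Z, SSZ))))
  [3] add(add(Z, SSZ), mul(SZ, add(mul(Z, Z), add(Z, SSZ))))
  [4] add(SSZ, mul(SZ, add(mul(Z, Z), add(Z, SSZ))))
  [5] S(add(SZ, mul(SZ, add(mul(Z, Z), add(Z, SSZ)))))
  [6] S(S(add(Z, mul(SZ, add(mul(Z, Z), add(Z, SSZ))))))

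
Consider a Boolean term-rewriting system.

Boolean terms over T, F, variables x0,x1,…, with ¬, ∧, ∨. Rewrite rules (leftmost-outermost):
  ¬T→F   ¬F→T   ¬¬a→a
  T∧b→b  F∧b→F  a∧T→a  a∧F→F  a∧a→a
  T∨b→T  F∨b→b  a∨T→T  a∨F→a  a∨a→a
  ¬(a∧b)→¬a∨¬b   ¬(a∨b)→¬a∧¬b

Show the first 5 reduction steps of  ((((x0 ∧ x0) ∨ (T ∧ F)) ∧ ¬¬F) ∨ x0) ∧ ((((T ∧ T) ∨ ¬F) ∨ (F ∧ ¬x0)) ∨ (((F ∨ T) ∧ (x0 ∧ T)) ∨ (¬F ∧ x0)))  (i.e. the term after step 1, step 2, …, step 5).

  start: ((((x0 ∧ x0) ∨ (T ∧ F)) ∧ ¬¬F) ∨ x0) ∧ ((((T ∧ T) ∨ ¬F) ∨ (F ∧ ¬x0)) ∨ (((F ∨ T) ∧ (x0 ∧ T)) ∨ (¬F ∧ x0)))
  [1] (((x0 ∨ (T ∧ F)) ∧ ¬¬F) ∨ x0) ∧ ((((T ∧ T) ∨ ¬F) ∨ (F ∧ ¬x0)) ∨ (((F ∨ T) ∧ (x0 ∧ T)) ∨ (¬F ∧ x0)))
  [2] (((x0 ∨ F) ∧ ¬¬F) ∨ x0) ∧ ((((T ∧ T) ∨ ¬F) ∨ (F ∧ ¬x0)) ∨ (((F ∨ T) ∧ (x0 ∧ T)) ∨ (¬F ∧ x0)))
  [3] ((x0 ∧ ¬¬F) ∨ x0) ∧ ((((T ∧ T) ∨ ¬F) ∨ (F ∧ ¬x0)) ∨ (((F ∨ T) ∧ (x0 ∧ T)) ∨ (¬F ∧ x0)))
  [4] ((x0 ∧ F) ∨ x0) ∧ ((((T ∧ T) ∨ ¬F) ∨ (F ∧ ¬x0)) ∨ (((F ∨ T) ∧ (x0 ∧ T)) ∨ (¬F ∧ x0)))
  [5] (F ∨ x0) ∧ ((((T ∧ T) ∨ ¬F) ∨ (F ∧ ¬x0)) ∨ (((F ∨ T) ∧ (x0 ∧ T)) ∨ (¬F ∧ x0)))

Answer: after 5 steps: (F ∨ x0) ∧ ((((T ∧ T) ∨ ¬F) ∨ (F ∧ ¬x0)) ∨ (((F ∨ T) ∧ (x0 ∧ T)) ∨ (¬F ∧ x0)))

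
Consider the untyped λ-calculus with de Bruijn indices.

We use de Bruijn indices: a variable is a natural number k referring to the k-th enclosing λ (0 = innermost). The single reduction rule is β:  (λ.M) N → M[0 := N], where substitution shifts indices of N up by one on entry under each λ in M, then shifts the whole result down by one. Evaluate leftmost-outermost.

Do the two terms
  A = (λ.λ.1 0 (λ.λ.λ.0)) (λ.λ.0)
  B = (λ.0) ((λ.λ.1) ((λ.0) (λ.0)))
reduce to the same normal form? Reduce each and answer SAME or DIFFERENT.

Answer: DIFFERENT — A ⇓ λ.λ.λ.λ.0, B ⇓ λ.λ.0

Derivation:
Term A:
  start: (λ.λ.1 0 (λ.λ.λ.0)) (λ.λ.0)
  →1  λ.(λ.λ.0) 0 (λ.λ.λ.0)
  →2  λ.(λ.0) (λ.λ.λ.0)
  →3  λ.λ.λ.λ.0

Term B:
  start: (λ.0) ((λ.λ.1) ((λ.0) (λ.0)))
  →1  (λ.λ.1) ((λ.0) (λ.0))
  →2  λ.(λ.0) (λ.0)
  →3  λ.λ.0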